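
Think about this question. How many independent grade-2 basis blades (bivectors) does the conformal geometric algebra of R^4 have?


The conformal model of R^4 uses Cl(5,1) with m = 4 + 2 = 6 generators.
Number of grade-2 blades = C(m, 2) = C(6, 2)
= 6*5/2 = 15


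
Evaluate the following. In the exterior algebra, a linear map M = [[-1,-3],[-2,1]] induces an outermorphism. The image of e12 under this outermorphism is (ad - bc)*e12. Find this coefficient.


The outermorphism of a linear map f sends e1^e2 to f(e1)^f(e2).
f(e1) = -1*e1 - 2*e2
f(e2) = -3*e1 + 1*e2
f(e1) ^ f(e2) = (-1*e1 - 2*e2) ^ (-3*e1 + 1*e2)
= (-1)*1*e12 + (-2)*(-3)*e21
= (-1 - 6)*e12
= -7*e12
Coefficient = -7


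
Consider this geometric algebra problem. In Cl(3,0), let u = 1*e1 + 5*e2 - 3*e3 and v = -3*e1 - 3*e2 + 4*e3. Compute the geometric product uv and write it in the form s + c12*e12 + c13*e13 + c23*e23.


In Cl(3,0): e_i^2 = 1, e_ie_j = -e_je_i for i != j.
Scalar part = u . v = 1*(-3) + 5*(-3) + (-3)*4
= -3 + (-15) + (-12) = -30
e12 coeff = 1*(-3) - 5*(-3) = -3 - (-15) = 12
e13 coeff = 1*4 - (-3)*(-3) = 4 - 9 = -5
e23 coeff = 5*4 - (-3)*(-3) = 20 - 9 = 11
uv = -30 + 12*e12 - 5*e13 + 11*e23


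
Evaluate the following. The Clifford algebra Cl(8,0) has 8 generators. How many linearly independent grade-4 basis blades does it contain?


Number of grade-k basis blades in Cl(p,q) with n = p + q is C(n, k).
n = 8 + 0 = 8
C(8, 4) = 8! / (4! * 4!)
= 40320 / (24 * 24)
= 70


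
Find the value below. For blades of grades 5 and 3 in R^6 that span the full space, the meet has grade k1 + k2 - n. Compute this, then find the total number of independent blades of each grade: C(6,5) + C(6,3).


Meet grade = grade(A) + grade(B) - n
= 5 + 3 - 6 = 2
C(6,5) = 6
C(6,3) = 20
dim_A + dim_B = 6 + 20 = 26


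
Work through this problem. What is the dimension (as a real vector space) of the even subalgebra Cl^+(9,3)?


Even subalgebra dimension = 2^(n-1)
n = 9 + 3 = 12
2^(12 - 1) = 2^11 = 2048
Verification: sum of C(12,k) for even k = 1 + 66 + 495 + 924 + 495 + 66 + 1 = 2048
Result = 2048


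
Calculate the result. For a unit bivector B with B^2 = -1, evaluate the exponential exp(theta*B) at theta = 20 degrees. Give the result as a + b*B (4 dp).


For a unit bivector B with B^2 = -1, the exponential series gives
e^(theta*B) = cos(theta) + sin(theta)*B (the GA analogue of Euler's formula).
theta = 20 degrees = 0.349066 rad
cos(20 deg) = 0.9397
sin(20 deg) = 0.3420
exp(theta*B) = 0.9397 + 0.3420*B


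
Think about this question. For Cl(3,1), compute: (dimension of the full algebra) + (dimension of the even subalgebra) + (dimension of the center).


n = 3 + 1 = 4
Total dim = 2^4 = 16
Even subalgebra dim = 2^3 = 8
n is even, so center dim = 1
Sum = 16 + 8 + 1 = 25


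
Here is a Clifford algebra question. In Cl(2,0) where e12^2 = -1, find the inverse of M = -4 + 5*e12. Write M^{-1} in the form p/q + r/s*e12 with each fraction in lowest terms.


M = -4 + 5*e12, where e12^2 = -1.
Since M commutes with its reverse ~M = a - b*e12, M * ~M = a^2 - b^2*e12^2 = a^2 + b^2.
So M^{-1} = ~M / (a^2 + b^2) = (a - b*e12)/(a^2 + b^2).
a^2 + b^2 = 16 + 25 = 41
Scalar part = -4/41 = -4/41
Bivector coeff = -5/41 = -5/41
M^{-1} = -4/41 - 5/41*e12


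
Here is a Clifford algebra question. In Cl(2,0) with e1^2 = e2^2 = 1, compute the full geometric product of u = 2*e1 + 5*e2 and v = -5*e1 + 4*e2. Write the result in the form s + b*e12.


Expand: (2*e1 + 5*e2)(-5*e1 + 4*e2)
= 2*(-5)*e1e1 + 2*4*e1e2 + 5*(-5)*e2e1 + 5*4*e2e2
Using e1^2 = e2^2 = 1, e2e1 = -e1e2:
Scalar part s = 2*(-5) + 5*4 = -10 + 20 = 10
Bivector part b = 2*4 - 5*(-5) = 8 - (-25) = 33
uv = 10 + 33*e12


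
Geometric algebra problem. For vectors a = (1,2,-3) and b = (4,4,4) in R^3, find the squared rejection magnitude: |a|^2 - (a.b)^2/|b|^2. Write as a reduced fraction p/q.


|a|^2 = 1^2 + 2^2 + (-3)^2 = 14
|b|^2 = 4^2 + 4^2 + 4^2 = 48
a . b = 1*4 + 2*4 + (-3)*4 = 0
(a.b)^2 = 0^2 = 0
|rej|^2 = 14 - 0/48
= (672 - 0)/48
= 672/48
In lowest terms: 14/1


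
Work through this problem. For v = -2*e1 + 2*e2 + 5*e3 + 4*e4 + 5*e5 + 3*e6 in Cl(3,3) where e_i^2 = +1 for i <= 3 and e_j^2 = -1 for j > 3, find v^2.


v^2 = sum of c_i^2 * e_i^2
Positive signature terms (e_i^2 = +1): (-2)^2 + 2^2 + 5^2 = 33
Negative signature terms (e_j^2 = -1): 4^2 + 5^2 + 3^2 = 50
v^2 = 33 - 50 = -17


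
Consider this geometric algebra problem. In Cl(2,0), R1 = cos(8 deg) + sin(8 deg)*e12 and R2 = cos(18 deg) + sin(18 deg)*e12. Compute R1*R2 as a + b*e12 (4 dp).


Same-plane rotors commute and their half-angles add:
R1*R2 = cos(a1 + a2) + sin(a1 + a2)*e12.
a1 + a2 = 8 + 18 = 26 deg
cos(26 deg) = 0.8988
sin(26 deg) = 0.4384
R1*R2 = 0.8988 + 0.4384*e12


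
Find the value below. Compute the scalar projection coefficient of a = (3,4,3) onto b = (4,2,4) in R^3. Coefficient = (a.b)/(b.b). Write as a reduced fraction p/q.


Projection coefficient = (a . b) / (b . b)
a . b = 3*4 + 4*2 + 3*4
= 12 + 8 + 12 = 32
b . b = 4^2 + 2^2 + 4^2
= 16 + 4 + 16 = 36
Coefficient = 32/36
In lowest terms: 8/9


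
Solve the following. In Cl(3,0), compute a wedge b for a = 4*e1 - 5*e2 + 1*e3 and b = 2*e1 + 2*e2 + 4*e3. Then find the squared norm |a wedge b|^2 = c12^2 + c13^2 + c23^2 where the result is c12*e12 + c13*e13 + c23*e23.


a wedge b = (a1*b2 - a2*b1)*e12 + (a1*b3 - a3*b1)*e13 + (a2*b3 - a3*b2)*e23
e12 coeff: 4*2 - (-5)*2 = 8 - (-10) = 18
e13 coeff: 4*4 - 1*2 = 16 - 2 = 14
e23 coeff: (-5)*4 - 1*2 = -20 - 2 = -22
|a wedge b|^2 = 18^2 + 14^2 + (-22)^2
= 324 + 196 + 484
= 1004


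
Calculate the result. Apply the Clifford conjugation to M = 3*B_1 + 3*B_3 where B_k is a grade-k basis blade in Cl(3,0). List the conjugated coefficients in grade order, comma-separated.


Clifford conjugate sign for grade k: (-1)^(k(k+1)/2)
Grade 1: (-1)^(1*2/2) = (-1)^1 = -1, coeff 3 -> -3
Grade 3: (-1)^(3*4/2) = (-1)^6 = 1, coeff 3 -> 3
Conjugated coefficients: -3, 3


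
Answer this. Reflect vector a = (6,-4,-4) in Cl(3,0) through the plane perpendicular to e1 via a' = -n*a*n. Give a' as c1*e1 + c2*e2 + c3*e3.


Reflection formula: a' = -n*a*n, with n = e1 (unit vector, n^2 = 1).
For reflection through hyperplane perp to e1:
The component along e1 flips sign, others stay.
a = (6, -4, -4)
a' = (-6, -4, -4)
a' = -6*e1 - 4*e2 - 4*e3


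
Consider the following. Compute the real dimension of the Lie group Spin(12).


Spin(n) double-covers SO(n); both have Lie algebra so(n) of dimension n(n-1)/2.
n = 12
n(n-1) = 12 * 11 = 132
dim Spin(12) = 132/2 = 66


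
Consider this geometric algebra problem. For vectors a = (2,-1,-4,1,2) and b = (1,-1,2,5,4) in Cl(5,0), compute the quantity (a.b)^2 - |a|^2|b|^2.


a . b = 2*1 + (-1)*(-1) + (-4)*2 + 1*5 + 2*4
= 2 + 1 + (-8) + 5 + 8 = 8
|a|^2 = 2^2 + (-1)^2 + (-4)^2 + 1^2 + 2^2 = 26
|b|^2 = 1^2 + (-1)^2 + 2^2 + 5^2 + 4^2 = 47
(a.b)^2 = 8^2 = 64
|a|^2 * |b|^2 = 26 * 47 = 1222
Result = 64 - 1222 = -1158


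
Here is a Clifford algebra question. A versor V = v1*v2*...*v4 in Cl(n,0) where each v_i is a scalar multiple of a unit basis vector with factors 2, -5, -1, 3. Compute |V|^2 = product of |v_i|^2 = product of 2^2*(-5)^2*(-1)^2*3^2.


Each vector v_i has |v_i|^2 = s_i^2
Squared scales: 2^2 = 4, (-5)^2 = 25, (-1)^2 = 1, 3^2 = 9
|V|^2 = 4 * 25 * 1 * 9
= 900


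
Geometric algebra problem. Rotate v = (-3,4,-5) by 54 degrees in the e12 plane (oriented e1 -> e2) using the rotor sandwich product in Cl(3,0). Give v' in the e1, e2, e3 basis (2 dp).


Rotor R = cos(27deg) - sin(27deg)*e12
Rotation angle theta = 2 * 27 = 54 degrees in the e12 plane (e1 -> e2).
The component perpendicular to the plane (e3) is invariant: v'_3 = v3 = -5.00
cos(54deg) = 0.5878, sin(54deg) = 0.8090
v'_1 = v1*cos(theta) - v2*sin(theta) = -3*0.5878 - 4*0.8090 = -5.00
v'_2 = v1*sin(theta) + v2*cos(theta) = -3*0.8090 + 4*0.5878 = -0.08
v' = -5.00*e1 - 0.08*e2 - 5.00*e3


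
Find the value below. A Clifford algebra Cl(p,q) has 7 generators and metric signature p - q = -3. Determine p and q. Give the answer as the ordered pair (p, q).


We need p + q = 7 and p - q = -3.
Adding: 2p = 7 + (-3) = 4, so p = 2.
Then q = 7 - 2 = 5.
(p, q) = (2, 5)


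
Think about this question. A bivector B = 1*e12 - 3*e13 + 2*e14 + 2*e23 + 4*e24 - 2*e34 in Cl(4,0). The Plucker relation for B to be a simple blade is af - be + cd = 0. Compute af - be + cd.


Plucker relation: af - be + cd
a*f = 1*(-2) = -2
b*e = (-3)*4 = -12
c*d = 2*2 = 4
af - be + cd = -2 - (-12) + 4
= 14


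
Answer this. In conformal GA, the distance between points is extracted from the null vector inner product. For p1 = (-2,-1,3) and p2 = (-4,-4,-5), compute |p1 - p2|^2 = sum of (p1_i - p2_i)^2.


p1 - p2 = (2, 3, 8)
|p1 - p2|^2 = 2^2 + 3^2 + 8^2
= 4 + 9 + 64
= 77


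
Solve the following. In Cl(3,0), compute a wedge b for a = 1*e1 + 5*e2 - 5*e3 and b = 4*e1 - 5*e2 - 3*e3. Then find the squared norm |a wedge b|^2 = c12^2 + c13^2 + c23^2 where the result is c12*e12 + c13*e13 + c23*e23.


a wedge b = (a1*b2 - a2*b1)*e12 + (a1*b3 - a3*b1)*e13 + (a2*b3 - a3*b2)*e23
e12 coeff: 1*(-5) - 5*4 = -5 - 20 = -25
e13 coeff: 1*(-3) - (-5)*4 = -3 - (-20) = 17
e23 coeff: 5*(-3) - (-5)*(-5) = -15 - 25 = -40
|a wedge b|^2 = (-25)^2 + 17^2 + (-40)^2
= 625 + 289 + 1600
= 2514


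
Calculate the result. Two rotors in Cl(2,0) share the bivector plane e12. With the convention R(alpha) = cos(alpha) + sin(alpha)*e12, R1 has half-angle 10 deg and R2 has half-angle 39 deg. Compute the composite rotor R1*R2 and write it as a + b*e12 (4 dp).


Same-plane rotors commute and their half-angles add:
R1*R2 = cos(a1 + a2) + sin(a1 + a2)*e12.
a1 + a2 = 10 + 39 = 49 deg
cos(49 deg) = 0.6561
sin(49 deg) = 0.7547
R1*R2 = 0.6561 + 0.7547*e12


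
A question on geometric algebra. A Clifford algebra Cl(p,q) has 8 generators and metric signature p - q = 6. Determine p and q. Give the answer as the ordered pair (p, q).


We need p + q = 8 and p - q = 6.
Adding: 2p = 8 + 6 = 14, so p = 7.
Then q = 8 - 7 = 1.
(p, q) = (7, 1)


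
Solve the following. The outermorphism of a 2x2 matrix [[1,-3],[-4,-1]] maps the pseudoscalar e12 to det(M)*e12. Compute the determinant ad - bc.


The outermorphism of a linear map f sends e1^e2 to f(e1)^f(e2).
f(e1) = 1*e1 - 4*e2
f(e2) = -3*e1 - 1*e2
f(e1) ^ f(e2) = (1*e1 - 4*e2) ^ (-3*e1 - 1*e2)
= 1*(-1)*e12 + (-4)*(-3)*e21
= (-1 - 12)*e12
= -13*e12
Coefficient = -13


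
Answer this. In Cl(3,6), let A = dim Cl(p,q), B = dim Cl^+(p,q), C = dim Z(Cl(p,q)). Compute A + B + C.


n = 3 + 6 = 9
Total dim = 2^9 = 512
Even subalgebra dim = 2^8 = 256
n is odd, so center dim = 2
Sum = 512 + 256 + 2 = 770


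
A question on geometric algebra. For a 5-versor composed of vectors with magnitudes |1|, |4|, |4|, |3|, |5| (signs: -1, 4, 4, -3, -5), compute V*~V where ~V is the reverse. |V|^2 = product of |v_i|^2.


Each vector v_i has |v_i|^2 = s_i^2
Squared scales: (-1)^2 = 1, 4^2 = 16, 4^2 = 16, (-3)^2 = 9, (-5)^2 = 25
|V|^2 = 1 * 16 * 16 * 9 * 25
= 57600


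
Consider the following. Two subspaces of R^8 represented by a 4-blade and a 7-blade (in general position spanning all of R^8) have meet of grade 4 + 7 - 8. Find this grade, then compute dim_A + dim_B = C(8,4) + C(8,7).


Meet grade = grade(A) + grade(B) - n
= 4 + 7 - 8 = 3
C(8,4) = 70
C(8,7) = 8
dim_A + dim_B = 70 + 8 = 78


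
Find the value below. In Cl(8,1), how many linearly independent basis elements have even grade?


Even subalgebra dimension = 2^(n-1)
n = 8 + 1 = 9
2^(9 - 1) = 2^8 = 256
Verification: sum of C(9,k) for even k = 1 + 36 + 126 + 84 + 9 = 256
Result = 256


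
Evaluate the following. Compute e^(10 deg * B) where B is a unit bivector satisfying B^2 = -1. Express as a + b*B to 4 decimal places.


For a unit bivector B with B^2 = -1, the exponential series gives
e^(theta*B) = cos(theta) + sin(theta)*B (the GA analogue of Euler's formula).
theta = 10 degrees = 0.174533 rad
cos(10 deg) = 0.9848
sin(10 deg) = 0.1736
exp(theta*B) = 0.9848 + 0.1736*B


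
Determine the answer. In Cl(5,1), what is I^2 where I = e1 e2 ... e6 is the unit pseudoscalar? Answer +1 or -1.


The pseudoscalar I = e1...e_n (product of all n generators) of Cl(p,q) satisfies I^2 = (-1)^(q + n(n-1)/2).
p = 5, q = 1, n = p + q = 6
n(n-1)/2 = 6 * 5 / 2 = 15
Exponent = q + n(n-1)/2 = 1 + 15 = 16
I^2 = (-1)^16 = +1


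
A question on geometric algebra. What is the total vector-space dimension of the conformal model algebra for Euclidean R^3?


The conformal model of R^3 uses Cl(4,1): the 3 Euclidean generators plus two extra orthogonal generators e+ (e+^2 = +1) and e- (e-^2 = -1), from which the null vectors e0, einf are built.
Number of generators m = 3 + 2 = 5.
dim Cl(p,q) = 2^m = 2^5 = 32


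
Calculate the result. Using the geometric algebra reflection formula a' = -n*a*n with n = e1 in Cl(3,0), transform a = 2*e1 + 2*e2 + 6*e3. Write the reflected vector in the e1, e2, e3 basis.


Reflection formula: a' = -n*a*n, with n = e1 (unit vector, n^2 = 1).
For reflection through hyperplane perp to e1:
The component along e1 flips sign, others stay.
a = (2, 2, 6)
a' = (-2, 2, 6)
a' = -2*e1 + 2*e2 + 6*e3


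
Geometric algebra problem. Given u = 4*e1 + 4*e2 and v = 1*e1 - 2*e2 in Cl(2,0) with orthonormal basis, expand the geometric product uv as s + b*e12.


Expand: (4*e1 + 4*e2)(1*e1 - 2*e2)
= 4*1*e1e1 + 4*(-2)*e1e2 + 4*1*e2e1 + 4*(-2)*e2e2
Using e1^2 = e2^2 = 1, e2e1 = -e1e2:
Scalar part s = 4*1 + 4*(-2) = 4 + (-8) = -4
Bivector part b = 4*(-2) - 4*1 = -8 - 4 = -12
uv = -4 - 12*e12


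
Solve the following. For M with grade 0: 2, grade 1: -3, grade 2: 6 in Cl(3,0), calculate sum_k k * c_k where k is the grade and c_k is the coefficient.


Grade-weighted sum = sum of grade_k * coefficient_k
0*2 = 0
1*(-3) = -3
2*6 = 12
Total = 0 + (-3) + 12 = 9


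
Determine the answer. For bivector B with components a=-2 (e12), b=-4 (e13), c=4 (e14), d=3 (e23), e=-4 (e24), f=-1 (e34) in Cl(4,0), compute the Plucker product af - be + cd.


Plucker relation: af - be + cd
a*f = (-2)*(-1) = 2
b*e = (-4)*(-4) = 16
c*d = 4*3 = 12
af - be + cd = 2 - 16 + 12
= -2


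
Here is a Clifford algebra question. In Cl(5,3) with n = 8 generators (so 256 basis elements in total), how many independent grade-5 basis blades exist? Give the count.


Number of grade-k basis blades in Cl(p,q) with n = p + q is C(n, k).
n = 5 + 3 = 8
C(8, 5) = 8! / (5! * 3!)
= 40320 / (120 * 6)
= 56


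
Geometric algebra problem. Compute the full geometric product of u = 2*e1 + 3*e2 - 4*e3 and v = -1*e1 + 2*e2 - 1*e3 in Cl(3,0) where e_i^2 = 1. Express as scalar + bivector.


In Cl(3,0): e_i^2 = 1, e_ie_j = -e_je_i for i != j.
Scalar part = u . v = 2*(-1) + 3*2 + (-4)*(-1)
= -2 + 6 + 4 = 8
e12 coeff = 2*2 - 3*(-1) = 4 - (-3) = 7
e13 coeff = 2*(-1) - (-4)*(-1) = -2 - 4 = -6
e23 coeff = 3*(-1) - (-4)*2 = -3 - (-8) = 5
uv = 8 + 7*e12 - 6*e13 + 5*e23


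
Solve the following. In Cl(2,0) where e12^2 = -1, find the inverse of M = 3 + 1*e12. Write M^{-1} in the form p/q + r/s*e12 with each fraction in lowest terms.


M = 3 + 1*e12, where e12^2 = -1.
Since M commutes with its reverse ~M = a - b*e12, M * ~M = a^2 - b^2*e12^2 = a^2 + b^2.
So M^{-1} = ~M / (a^2 + b^2) = (a - b*e12)/(a^2 + b^2).
a^2 + b^2 = 9 + 1 = 10
Scalar part = 3/10 = 3/10
Bivector coeff = -1/10 = -1/10
M^{-1} = 3/10 - 1/10*e12


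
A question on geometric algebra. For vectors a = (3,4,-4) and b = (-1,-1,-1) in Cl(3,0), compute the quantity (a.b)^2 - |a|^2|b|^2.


a . b = 3*(-1) + 4*(-1) + (-4)*(-1)
= -3 + (-4) + 4 = -3
|a|^2 = 3^2 + 4^2 + (-4)^2 = 41
|b|^2 = (-1)^2 + (-1)^2 + (-1)^2 = 3
(a.b)^2 = (-3)^2 = 9
|a|^2 * |b|^2 = 41 * 3 = 123
Result = 9 - 123 = -114


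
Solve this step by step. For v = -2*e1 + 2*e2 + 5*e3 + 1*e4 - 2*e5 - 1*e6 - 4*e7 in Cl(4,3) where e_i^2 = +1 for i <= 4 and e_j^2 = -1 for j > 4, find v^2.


v^2 = sum of c_i^2 * e_i^2
Positive signature terms (e_i^2 = +1): (-2)^2 + 2^2 + 5^2 + 1^2 = 34
Negative signature terms (e_j^2 = -1): (-2)^2 + (-1)^2 + (-4)^2 = 21
v^2 = 34 - 21 = 13


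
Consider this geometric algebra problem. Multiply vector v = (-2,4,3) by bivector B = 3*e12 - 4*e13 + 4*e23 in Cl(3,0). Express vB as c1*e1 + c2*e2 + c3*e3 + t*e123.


vB has grade-1 (vector) and grade-3 (trivector) parts: vB = (v _| B) + (v ^ B).
Vector part <vB>_1:
  e1: -v2*b12 - v3*b13 = -(4)*(3) - (3)*(-4) = 0
  e2: v1*b12 - v3*b23 = (-2)*(3) - (3)*(4) = -18
  e3: v1*b13 + v2*b23 = (-2)*(-4) + (4)*(4) = 24
Trivector part <vB>_3:
  e123: v1*b23 - v2*b13 + v3*b12 = (-2)*(4) - (4)*(-4) + (3)*(3) = 17
vB = 0*e1 - 18*e2 + 24*e3 + 17*e123


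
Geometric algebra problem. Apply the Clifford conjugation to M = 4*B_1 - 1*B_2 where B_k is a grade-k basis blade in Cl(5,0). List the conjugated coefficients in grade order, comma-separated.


Clifford conjugate sign for grade k: (-1)^(k(k+1)/2)
Grade 1: (-1)^(1*2/2) = (-1)^1 = -1, coeff 4 -> -4
Grade 2: (-1)^(2*3/2) = (-1)^3 = -1, coeff -1 -> 1
Conjugated coefficients: -4, 1


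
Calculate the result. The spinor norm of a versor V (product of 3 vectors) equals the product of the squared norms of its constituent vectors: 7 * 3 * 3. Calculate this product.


Spinor norm N(V) = |v1|^2 * |v2|^2 * ... * |v3|^2
= 7 * 3 * 3
Running product: 7, 21, 63
N(V) = 63


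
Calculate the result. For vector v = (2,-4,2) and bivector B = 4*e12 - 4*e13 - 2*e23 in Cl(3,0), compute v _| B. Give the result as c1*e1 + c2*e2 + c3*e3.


Left contraction v _| B = <vB>_1 (grade-1 part of the geometric product vB).
Using e1_|e12 = e2, e2_|e12 = -e1, e1_|e13 = e3, e3_|e13 = -e1, e2_|e23 = e3, e3_|e23 = -e2:
e1 coeff: -v2*b12 - v3*b13 = -(-4)*(4) - (2)*(-4) = 24
e2 coeff: v1*b12 - v3*b23 = (2)*(4) - (2)*(-2) = 12
e3 coeff: v1*b13 + v2*b23 = (2)*(-4) + (-4)*(-2) = 0
v _| B = 24*e1 + 12*e2 + 0*e3


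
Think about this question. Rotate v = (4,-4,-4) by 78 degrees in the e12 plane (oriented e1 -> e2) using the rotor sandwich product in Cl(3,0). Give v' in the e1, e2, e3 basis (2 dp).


Rotor R = cos(39deg) - sin(39deg)*e12
Rotation angle theta = 2 * 39 = 78 degrees in the e12 plane (e1 -> e2).
The component perpendicular to the plane (e3) is invariant: v'_3 = v3 = -4.00
cos(78deg) = 0.2079, sin(78deg) = 0.9781
v'_1 = v1*cos(theta) - v2*sin(theta) = 4*0.2079 - (-4)*0.9781 = 4.74
v'_2 = v1*sin(theta) + v2*cos(theta) = 4*0.9781 + (-4)*0.2079 = 3.08
v' = 4.74*e1 + 3.08*e2 - 4.00*e3


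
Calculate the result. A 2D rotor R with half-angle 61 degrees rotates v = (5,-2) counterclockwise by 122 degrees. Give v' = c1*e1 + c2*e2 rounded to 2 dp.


Rotor R = cos(61deg) - sin(61deg)*e12
Rotation angle theta = 2 * 61 = 122 degrees
v' = R*v*~R rotates v by theta.
cos(122deg) = -0.5299, sin(122deg) = 0.8480
v'_1 = 5*cos(122deg) - (-2)*sin(122deg)
= 5*(-0.5299) - (-2)*0.8480
= -0.95
v'_2 = 5*sin(122deg) + (-2)*cos(122deg)
= 5*0.8480 + (-2)*(-0.5299)
= 5.30
v' = -0.95*e1 + 5.30*e2


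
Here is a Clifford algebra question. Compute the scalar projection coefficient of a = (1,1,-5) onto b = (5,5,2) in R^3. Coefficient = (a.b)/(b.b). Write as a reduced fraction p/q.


Projection coefficient = (a . b) / (b . b)
a . b = 1*5 + 1*5 + (-5)*2
= 5 + 5 + (-10) = 0
b . b = 5^2 + 5^2 + 2^2
= 25 + 25 + 4 = 54
Coefficient = 0/54
In lowest terms: 0/1


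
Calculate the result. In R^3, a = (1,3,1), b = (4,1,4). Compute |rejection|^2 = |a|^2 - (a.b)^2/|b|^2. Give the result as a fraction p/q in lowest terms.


|a|^2 = 1^2 + 3^2 + 1^2 = 11
|b|^2 = 4^2 + 1^2 + 4^2 = 33
a . b = 1*4 + 3*1 + 1*4 = 11
(a.b)^2 = 11^2 = 121
|rej|^2 = 11 - 121/33
= (363 - 121)/33
= 242/33
In lowest terms: 22/3


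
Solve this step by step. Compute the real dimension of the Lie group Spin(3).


Spin(n) double-covers SO(n); both have Lie algebra so(n) of dimension n(n-1)/2.
n = 3
n(n-1) = 3 * 2 = 6
dim Spin(3) = 6/2 = 3


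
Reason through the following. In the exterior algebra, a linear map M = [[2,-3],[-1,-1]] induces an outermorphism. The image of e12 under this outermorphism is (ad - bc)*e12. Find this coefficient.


The outermorphism of a linear map f sends e1^e2 to f(e1)^f(e2).
f(e1) = 2*e1 - 1*e2
f(e2) = -3*e1 - 1*e2
f(e1) ^ f(e2) = (2*e1 - 1*e2) ^ (-3*e1 - 1*e2)
= 2*(-1)*e12 + (-1)*(-3)*e21
= (-2 - 3)*e12
= -5*e12
Coefficient = -5


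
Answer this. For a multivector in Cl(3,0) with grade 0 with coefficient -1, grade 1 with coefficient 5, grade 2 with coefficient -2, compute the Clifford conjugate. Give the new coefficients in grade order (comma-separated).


Clifford conjugate sign for grade k: (-1)^(k(k+1)/2)
Grade 0: (-1)^(0*1/2) = (-1)^0 = 1, coeff -1 -> -1
Grade 1: (-1)^(1*2/2) = (-1)^1 = -1, coeff 5 -> -5
Grade 2: (-1)^(2*3/2) = (-1)^3 = -1, coeff -2 -> 2
Conjugated coefficients: -1, -5, 2


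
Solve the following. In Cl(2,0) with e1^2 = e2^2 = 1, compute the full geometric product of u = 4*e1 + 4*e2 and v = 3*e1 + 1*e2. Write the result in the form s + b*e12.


Expand: (4*e1 + 4*e2)(3*e1 + 1*e2)
= 4*3*e1e1 + 4*1*e1e2 + 4*3*e2e1 + 4*1*e2e2
Using e1^2 = e2^2 = 1, e2e1 = -e1e2:
Scalar part s = 4*3 + 4*1 = 12 + 4 = 16
Bivector part b = 4*1 - 4*3 = 4 - 12 = -8
uv = 16 - 8*e12


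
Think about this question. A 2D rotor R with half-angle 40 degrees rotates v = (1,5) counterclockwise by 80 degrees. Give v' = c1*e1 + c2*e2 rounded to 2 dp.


Rotor R = cos(40deg) - sin(40deg)*e12
Rotation angle theta = 2 * 40 = 80 degrees
v' = R*v*~R rotates v by theta.
cos(80deg) = 0.1736, sin(80deg) = 0.9848
v'_1 = 1*cos(80deg) - 5*sin(80deg)
= 1*0.1736 - 5*0.9848
= -4.75
v'_2 = 1*sin(80deg) + 5*cos(80deg)
= 1*0.9848 + 5*0.1736
= 1.85
v' = -4.75*e1 + 1.85*e2


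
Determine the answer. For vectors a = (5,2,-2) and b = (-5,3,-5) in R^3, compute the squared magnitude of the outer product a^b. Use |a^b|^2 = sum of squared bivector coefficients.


a wedge b = (a1*b2 - a2*b1)*e12 + (a1*b3 - a3*b1)*e13 + (a2*b3 - a3*b2)*e23
e12 coeff: 5*3 - 2*(-5) = 15 - (-10) = 25
e13 coeff: 5*(-5) - (-2)*(-5) = -25 - 10 = -35
e23 coeff: 2*(-5) - (-2)*3 = -10 - (-6) = -4
|a wedge b|^2 = 25^2 + (-35)^2 + (-4)^2
= 625 + 1225 + 16
= 1866


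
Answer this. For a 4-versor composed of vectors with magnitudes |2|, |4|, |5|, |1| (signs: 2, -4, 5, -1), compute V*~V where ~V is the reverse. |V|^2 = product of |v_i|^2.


Each vector v_i has |v_i|^2 = s_i^2
Squared scales: 2^2 = 4, (-4)^2 = 16, 5^2 = 25, (-1)^2 = 1
|V|^2 = 4 * 16 * 25 * 1
= 1600


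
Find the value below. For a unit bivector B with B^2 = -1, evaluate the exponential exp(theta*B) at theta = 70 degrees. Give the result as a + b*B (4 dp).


For a unit bivector B with B^2 = -1, the exponential series gives
e^(theta*B) = cos(theta) + sin(theta)*B (the GA analogue of Euler's formula).
theta = 70 degrees = 1.22173 rad
cos(70 deg) = 0.3420
sin(70 deg) = 0.9397
exp(theta*B) = 0.3420 + 0.9397*B


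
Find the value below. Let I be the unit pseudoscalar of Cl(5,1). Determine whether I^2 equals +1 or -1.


The pseudoscalar I = e1...e_n (product of all n generators) of Cl(p,q) satisfies I^2 = (-1)^(q + n(n-1)/2).
p = 5, q = 1, n = p + q = 6
n(n-1)/2 = 6 * 5 / 2 = 15
Exponent = q + n(n-1)/2 = 1 + 15 = 16
I^2 = (-1)^16 = +1


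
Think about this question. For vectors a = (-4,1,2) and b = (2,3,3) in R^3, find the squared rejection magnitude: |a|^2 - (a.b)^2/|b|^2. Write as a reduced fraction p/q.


|a|^2 = (-4)^2 + 1^2 + 2^2 = 21
|b|^2 = 2^2 + 3^2 + 3^2 = 22
a . b = (-4)*2 + 1*3 + 2*3 = 1
(a.b)^2 = 1^2 = 1
|rej|^2 = 21 - 1/22
= (462 - 1)/22
= 461/22
In lowest terms: 461/22


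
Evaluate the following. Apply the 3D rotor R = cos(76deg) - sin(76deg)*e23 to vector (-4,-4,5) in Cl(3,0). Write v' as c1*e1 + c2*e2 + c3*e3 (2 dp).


Rotor R = cos(76deg) - sin(76deg)*e23
Rotation angle theta = 2 * 76 = 152 degrees in the e23 plane (e2 -> e3).
The component perpendicular to the plane (e1) is invariant: v'_1 = v1 = -4.00
cos(152deg) = -0.8829, sin(152deg) = 0.4695
v'_2 = v2*cos(theta) - v3*sin(theta) = -4*(-0.8829) - 5*0.4695 = 1.18
v'_3 = v2*sin(theta) + v3*cos(theta) = -4*0.4695 + 5*(-0.8829) = -6.29
v' = -4.00*e1 + 1.18*e2 - 6.29*e3


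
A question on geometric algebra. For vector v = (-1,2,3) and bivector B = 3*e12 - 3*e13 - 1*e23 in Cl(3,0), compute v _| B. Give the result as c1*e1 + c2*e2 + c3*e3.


Left contraction v _| B = <vB>_1 (grade-1 part of the geometric product vB).
Using e1_|e12 = e2, e2_|e12 = -e1, e1_|e13 = e3, e3_|e13 = -e1, e2_|e23 = e3, e3_|e23 = -e2:
e1 coeff: -v2*b12 - v3*b13 = -(2)*(3) - (3)*(-3) = 3
e2 coeff: v1*b12 - v3*b23 = (-1)*(3) - (3)*(-1) = 0
e3 coeff: v1*b13 + v2*b23 = (-1)*(-3) + (2)*(-1) = 1
v _| B = 3*e1 + 0*e2 + 1*e3


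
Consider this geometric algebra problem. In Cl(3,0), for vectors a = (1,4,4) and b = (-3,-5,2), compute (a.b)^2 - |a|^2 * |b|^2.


a . b = 1*(-3) + 4*(-5) + 4*2
= -3 + (-20) + 8 = -15
|a|^2 = 1^2 + 4^2 + 4^2 = 33
|b|^2 = (-3)^2 + (-5)^2 + 2^2 = 38
(a.b)^2 = (-15)^2 = 225
|a|^2 * |b|^2 = 33 * 38 = 1254
Result = 225 - 1254 = -1029


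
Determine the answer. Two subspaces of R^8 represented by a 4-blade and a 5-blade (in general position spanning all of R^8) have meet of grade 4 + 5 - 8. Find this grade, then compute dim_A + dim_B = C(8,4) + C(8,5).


Meet grade = grade(A) + grade(B) - n
= 4 + 5 - 8 = 1
C(8,4) = 70
C(8,5) = 56
dim_A + dim_B = 70 + 56 = 126


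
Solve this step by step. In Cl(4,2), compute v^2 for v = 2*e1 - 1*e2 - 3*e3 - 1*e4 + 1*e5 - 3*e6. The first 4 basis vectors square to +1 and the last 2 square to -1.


v^2 = sum of c_i^2 * e_i^2
Positive signature terms (e_i^2 = +1): 2^2 + (-1)^2 + (-3)^2 + (-1)^2 = 15
Negative signature terms (e_j^2 = -1): 1^2 + (-3)^2 = 10
v^2 = 15 - 10 = 5


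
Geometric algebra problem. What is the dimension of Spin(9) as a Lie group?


Spin(n) double-covers SO(n); both have Lie algebra so(n) of dimension n(n-1)/2.
n = 9
n(n-1) = 9 * 8 = 72
dim Spin(9) = 72/2 = 36


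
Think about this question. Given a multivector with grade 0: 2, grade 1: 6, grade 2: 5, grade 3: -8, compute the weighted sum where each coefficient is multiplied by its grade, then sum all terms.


Grade-weighted sum = sum of grade_k * coefficient_k
0*2 = 0
1*6 = 6
2*5 = 10
3*(-8) = -24
Total = 0 + 6 + 10 + (-24) = -8


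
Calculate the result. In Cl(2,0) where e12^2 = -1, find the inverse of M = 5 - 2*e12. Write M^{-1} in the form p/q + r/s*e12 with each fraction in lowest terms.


M = 5 - 2*e12, where e12^2 = -1.
Since M commutes with its reverse ~M = a - b*e12, M * ~M = a^2 - b^2*e12^2 = a^2 + b^2.
So M^{-1} = ~M / (a^2 + b^2) = (a - b*e12)/(a^2 + b^2).
a^2 + b^2 = 25 + 4 = 29
Scalar part = 5/29 = 5/29
Bivector coeff = 2/29 = 2/29
M^{-1} = 5/29 + 2/29*e12


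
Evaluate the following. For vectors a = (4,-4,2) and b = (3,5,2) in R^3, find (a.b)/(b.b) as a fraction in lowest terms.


Projection coefficient = (a . b) / (b . b)
a . b = 4*3 + (-4)*5 + 2*2
= 12 + (-20) + 4 = -4
b . b = 3^2 + 5^2 + 2^2
= 9 + 25 + 4 = 38
Coefficient = -4/38
In lowest terms: -2/19


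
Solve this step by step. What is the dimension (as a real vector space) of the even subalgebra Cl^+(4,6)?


Even subalgebra dimension = 2^(n-1)
n = 4 + 6 = 10
2^(10 - 1) = 2^9 = 512
Verification: sum of C(10,k) for even k = 1 + 45 + 210 + 210 + 45 + 1 = 512
Result = 512


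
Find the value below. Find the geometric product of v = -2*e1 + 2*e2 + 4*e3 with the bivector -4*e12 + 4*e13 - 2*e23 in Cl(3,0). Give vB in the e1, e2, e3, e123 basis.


vB has grade-1 (vector) and grade-3 (trivector) parts: vB = (v _| B) + (v ^ B).
Vector part <vB>_1:
  e1: -v2*b12 - v3*b13 = -(2)*(-4) - (4)*(4) = -8
  e2: v1*b12 - v3*b23 = (-2)*(-4) - (4)*(-2) = 16
  e3: v1*b13 + v2*b23 = (-2)*(4) + (2)*(-2) = -12
Trivector part <vB>_3:
  e123: v1*b23 - v2*b13 + v3*b12 = (-2)*(-2) - (2)*(4) + (4)*(-4) = -20
vB = -8*e1 + 16*e2 - 12*e3 - 20*e123


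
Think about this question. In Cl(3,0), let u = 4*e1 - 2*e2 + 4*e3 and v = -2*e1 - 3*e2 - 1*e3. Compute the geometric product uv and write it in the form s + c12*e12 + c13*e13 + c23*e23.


In Cl(3,0): e_i^2 = 1, e_ie_j = -e_je_i for i != j.
Scalar part = u . v = 4*(-2) + (-2)*(-3) + 4*(-1)
= -8 + 6 + (-4) = -6
e12 coeff = 4*(-3) - (-2)*(-2) = -12 - 4 = -16
e13 coeff = 4*(-1) - 4*(-2) = -4 - (-8) = 4
e23 coeff = (-2)*(-1) - 4*(-3) = 2 - (-12) = 14
uv = -6 - 16*e12 + 4*e13 + 14*e23


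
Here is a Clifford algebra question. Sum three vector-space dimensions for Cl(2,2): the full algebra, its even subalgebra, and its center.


n = 2 + 2 = 4
Total dim = 2^4 = 16
Even subalgebra dim = 2^3 = 8
n is even, so center dim = 1
Sum = 16 + 8 + 1 = 25


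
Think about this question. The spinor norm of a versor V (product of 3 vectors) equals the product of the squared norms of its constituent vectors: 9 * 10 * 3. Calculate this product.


Spinor norm N(V) = |v1|^2 * |v2|^2 * ... * |v3|^2
= 9 * 10 * 3
Running product: 9, 90, 270
N(V) = 270


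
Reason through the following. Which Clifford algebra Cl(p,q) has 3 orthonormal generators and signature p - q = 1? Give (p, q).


We need p + q = 3 and p - q = 1.
Adding: 2p = 3 + 1 = 4, so p = 2.
Then q = 3 - 2 = 1.
(p, q) = (2, 1)


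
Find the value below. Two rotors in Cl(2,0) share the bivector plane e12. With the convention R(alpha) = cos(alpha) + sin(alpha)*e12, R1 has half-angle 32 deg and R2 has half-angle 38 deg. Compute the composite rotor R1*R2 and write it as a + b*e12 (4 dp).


Same-plane rotors commute and their half-angles add:
R1*R2 = cos(a1 + a2) + sin(a1 + a2)*e12.
a1 + a2 = 32 + 38 = 70 deg
cos(70 deg) = 0.3420
sin(70 deg) = 0.9397
R1*R2 = 0.3420 + 0.9397*e12


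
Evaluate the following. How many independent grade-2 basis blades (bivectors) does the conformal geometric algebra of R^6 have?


The conformal model of R^6 uses Cl(7,1) with m = 6 + 2 = 8 generators.
Number of grade-2 blades = C(m, 2) = C(8, 2)
= 8*7/2 = 28


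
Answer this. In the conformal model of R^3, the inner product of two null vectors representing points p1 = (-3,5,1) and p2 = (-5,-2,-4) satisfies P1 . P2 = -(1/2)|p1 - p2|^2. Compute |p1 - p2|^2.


p1 - p2 = (2, 7, 5)
|p1 - p2|^2 = 2^2 + 7^2 + 5^2
= 4 + 49 + 25
= 78


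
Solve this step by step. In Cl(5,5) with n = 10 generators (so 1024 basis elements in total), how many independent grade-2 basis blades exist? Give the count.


Number of grade-k basis blades in Cl(p,q) with n = p + q is C(n, k).
n = 5 + 5 = 10
C(10, 2) = 10! / (2! * 8!)
= 3628800 / (2 * 40320)
= 45


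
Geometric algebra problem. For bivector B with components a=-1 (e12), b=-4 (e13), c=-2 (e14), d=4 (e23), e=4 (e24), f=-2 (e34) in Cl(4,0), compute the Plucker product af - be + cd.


Plucker relation: af - be + cd
a*f = (-1)*(-2) = 2
b*e = (-4)*4 = -16
c*d = (-2)*4 = -8
af - be + cd = 2 - (-16) + (-8)
= 10


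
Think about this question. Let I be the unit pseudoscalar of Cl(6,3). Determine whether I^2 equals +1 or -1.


The pseudoscalar I = e1...e_n (product of all n generators) of Cl(p,q) satisfies I^2 = (-1)^(q + n(n-1)/2).
p = 6, q = 3, n = p + q = 9
n(n-1)/2 = 9 * 8 / 2 = 36
Exponent = q + n(n-1)/2 = 3 + 36 = 39
I^2 = (-1)^39 = -1


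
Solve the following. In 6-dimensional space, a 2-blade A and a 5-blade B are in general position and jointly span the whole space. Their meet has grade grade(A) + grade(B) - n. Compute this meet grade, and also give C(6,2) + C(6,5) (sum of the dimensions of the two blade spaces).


Meet grade = grade(A) + grade(B) - n
= 2 + 5 - 6 = 1
C(6,2) = 15
C(6,5) = 6
dim_A + dim_B = 15 + 6 = 21


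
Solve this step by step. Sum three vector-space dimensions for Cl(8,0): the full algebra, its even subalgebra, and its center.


n = 8 + 0 = 8
Total dim = 2^8 = 256
Even subalgebra dim = 2^7 = 128
n is even, so center dim = 1
Sum = 256 + 128 + 1 = 385


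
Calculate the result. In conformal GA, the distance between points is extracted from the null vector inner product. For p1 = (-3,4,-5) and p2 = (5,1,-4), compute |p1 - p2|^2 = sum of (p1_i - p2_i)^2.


p1 - p2 = (-8, 3, -1)
|p1 - p2|^2 = (-8)^2 + 3^2 + (-1)^2
= 64 + 9 + 1
= 74


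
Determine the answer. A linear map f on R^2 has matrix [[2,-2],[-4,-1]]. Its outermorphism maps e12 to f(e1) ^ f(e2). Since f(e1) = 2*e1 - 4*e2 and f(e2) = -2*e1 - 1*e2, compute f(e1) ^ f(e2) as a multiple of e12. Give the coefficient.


The outermorphism of a linear map f sends e1^e2 to f(e1)^f(e2).
f(e1) = 2*e1 - 4*e2
f(e2) = -2*e1 - 1*e2
f(e1) ^ f(e2) = (2*e1 - 4*e2) ^ (-2*e1 - 1*e2)
= 2*(-1)*e12 + (-4)*(-2)*e21
= (-2 - 8)*e12
= -10*e12
Coefficient = -10


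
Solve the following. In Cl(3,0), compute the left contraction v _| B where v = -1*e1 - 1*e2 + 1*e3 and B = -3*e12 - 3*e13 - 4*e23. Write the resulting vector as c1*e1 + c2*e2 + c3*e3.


Left contraction v _| B = <vB>_1 (grade-1 part of the geometric product vB).
Using e1_|e12 = e2, e2_|e12 = -e1, e1_|e13 = e3, e3_|e13 = -e1, e2_|e23 = e3, e3_|e23 = -e2:
e1 coeff: -v2*b12 - v3*b13 = -(-1)*(-3) - (1)*(-3) = 0
e2 coeff: v1*b12 - v3*b23 = (-1)*(-3) - (1)*(-4) = 7
e3 coeff: v1*b13 + v2*b23 = (-1)*(-3) + (-1)*(-4) = 7
v _| B = 0*e1 + 7*e2 + 7*e3


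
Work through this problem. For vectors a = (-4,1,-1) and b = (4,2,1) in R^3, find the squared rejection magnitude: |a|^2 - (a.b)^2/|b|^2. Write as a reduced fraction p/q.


|a|^2 = (-4)^2 + 1^2 + (-1)^2 = 18
|b|^2 = 4^2 + 2^2 + 1^2 = 21
a . b = (-4)*4 + 1*2 + (-1)*1 = -15
(a.b)^2 = (-15)^2 = 225
|rej|^2 = 18 - 225/21
= (378 - 225)/21
= 153/21
In lowest terms: 51/7


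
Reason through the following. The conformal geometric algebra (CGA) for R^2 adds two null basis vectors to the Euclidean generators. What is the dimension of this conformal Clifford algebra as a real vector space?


The conformal model of R^2 uses Cl(3,1): the 2 Euclidean generators plus two extra orthogonal generators e+ (e+^2 = +1) and e- (e-^2 = -1), from which the null vectors e0, einf are built.
Number of generators m = 2 + 2 = 4.
dim Cl(p,q) = 2^m = 2^4 = 16


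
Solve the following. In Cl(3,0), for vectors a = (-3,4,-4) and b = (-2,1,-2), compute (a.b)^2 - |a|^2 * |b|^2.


a . b = (-3)*(-2) + 4*1 + (-4)*(-2)
= 6 + 4 + 8 = 18
|a|^2 = (-3)^2 + 4^2 + (-4)^2 = 41
|b|^2 = (-2)^2 + 1^2 + (-2)^2 = 9
(a.b)^2 = 18^2 = 324
|a|^2 * |b|^2 = 41 * 9 = 369
Result = 324 - 369 = -45


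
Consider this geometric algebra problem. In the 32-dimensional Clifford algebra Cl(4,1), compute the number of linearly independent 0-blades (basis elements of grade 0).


Number of grade-k basis blades in Cl(p,q) with n = p + q is C(n, k).
n = 4 + 1 = 5
C(5, 0) = 5! / (0! * 5!)
= 120 / (1 * 120)
= 1


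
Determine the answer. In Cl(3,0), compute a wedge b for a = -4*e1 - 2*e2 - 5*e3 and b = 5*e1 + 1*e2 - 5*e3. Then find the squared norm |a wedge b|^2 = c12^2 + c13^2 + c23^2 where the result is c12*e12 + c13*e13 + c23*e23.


a wedge b = (a1*b2 - a2*b1)*e12 + (a1*b3 - a3*b1)*e13 + (a2*b3 - a3*b2)*e23
e12 coeff: (-4)*1 - (-2)*5 = -4 - (-10) = 6
e13 coeff: (-4)*(-5) - (-5)*5 = 20 - (-25) = 45
e23 coeff: (-2)*(-5) - (-5)*1 = 10 - (-5) = 15
|a wedge b|^2 = 6^2 + 45^2 + 15^2
= 36 + 2025 + 225
= 2286


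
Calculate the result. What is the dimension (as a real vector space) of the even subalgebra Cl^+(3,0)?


Even subalgebra dimension = 2^(n-1)
n = 3 + 0 = 3
2^(3 - 1) = 2^2 = 4
Verification: sum of C(3,k) for even k = 1 + 3 = 4
Result = 4


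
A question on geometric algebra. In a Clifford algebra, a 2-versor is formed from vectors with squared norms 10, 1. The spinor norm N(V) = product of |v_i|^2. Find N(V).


Spinor norm N(V) = |v1|^2 * |v2|^2 * ... * |v2|^2
= 10 * 1
Running product: 10, 10
N(V) = 10


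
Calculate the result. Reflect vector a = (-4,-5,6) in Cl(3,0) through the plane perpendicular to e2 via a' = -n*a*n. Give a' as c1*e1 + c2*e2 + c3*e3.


Reflection formula: a' = -n*a*n, with n = e2 (unit vector, n^2 = 1).
For reflection through hyperplane perp to e2:
The component along e2 flips sign, others stay.
a = (-4, -5, 6)
a' = (-4, 5, 6)
a' = -4*e1 + 5*e2 + 6*e3


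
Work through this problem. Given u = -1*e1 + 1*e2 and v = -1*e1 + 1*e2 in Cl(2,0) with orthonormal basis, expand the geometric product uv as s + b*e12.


Expand: (-1*e1 + 1*e2)(-1*e1 + 1*e2)
= (-1)*(-1)*e1e1 + (-1)*1*e1e2 + 1*(-1)*e2e1 + 1*1*e2e2
Using e1^2 = e2^2 = 1, e2e1 = -e1e2:
Scalar part s = (-1)*(-1) + 1*1 = 1 + 1 = 2
Bivector part b = (-1)*1 - 1*(-1) = -1 - (-1) = 0
uv = 2 + 0*e12


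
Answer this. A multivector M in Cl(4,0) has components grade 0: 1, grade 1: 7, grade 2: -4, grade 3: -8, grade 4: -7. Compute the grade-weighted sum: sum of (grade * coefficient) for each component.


Grade-weighted sum = sum of grade_k * coefficient_k
0*1 = 0
1*7 = 7
2*(-4) = -8
3*(-8) = -24
4*(-7) = -28
Total = 0 + 7 + (-8) + (-24) + (-28) = -53


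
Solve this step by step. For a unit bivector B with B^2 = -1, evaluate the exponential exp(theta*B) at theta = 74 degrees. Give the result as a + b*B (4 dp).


For a unit bivector B with B^2 = -1, the exponential series gives
e^(theta*B) = cos(theta) + sin(theta)*B (the GA analogue of Euler's formula).
theta = 74 degrees = 1.291544 rad
cos(74 deg) = 0.2756
sin(74 deg) = 0.9613
exp(theta*B) = 0.2756 + 0.9613*B


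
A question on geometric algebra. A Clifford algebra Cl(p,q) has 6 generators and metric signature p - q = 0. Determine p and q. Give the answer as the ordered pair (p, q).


We need p + q = 6 and p - q = 0.
Adding: 2p = 6 + 0 = 6, so p = 3.
Then q = 6 - 3 = 3.
(p, q) = (3, 3)


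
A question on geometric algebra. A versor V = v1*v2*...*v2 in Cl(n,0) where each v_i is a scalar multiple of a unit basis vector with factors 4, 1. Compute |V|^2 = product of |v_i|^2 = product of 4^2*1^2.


Each vector v_i has |v_i|^2 = s_i^2
Squared scales: 4^2 = 16, 1^2 = 1
|V|^2 = 16 * 1
= 16


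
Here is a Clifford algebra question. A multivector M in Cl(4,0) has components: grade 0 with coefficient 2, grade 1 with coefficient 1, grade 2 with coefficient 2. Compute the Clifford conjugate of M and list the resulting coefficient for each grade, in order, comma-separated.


Clifford conjugate sign for grade k: (-1)^(k(k+1)/2)
Grade 0: (-1)^(0*1/2) = (-1)^0 = 1, coeff 2 -> 2
Grade 1: (-1)^(1*2/2) = (-1)^1 = -1, coeff 1 -> -1
Grade 2: (-1)^(2*3/2) = (-1)^3 = -1, coeff 2 -> -2
Conjugated coefficients: 2, -1, -2


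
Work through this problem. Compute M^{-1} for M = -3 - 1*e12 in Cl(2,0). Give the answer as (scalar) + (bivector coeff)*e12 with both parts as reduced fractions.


M = -3 - 1*e12, where e12^2 = -1.
Since M commutes with its reverse ~M = a - b*e12, M * ~M = a^2 - b^2*e12^2 = a^2 + b^2.
So M^{-1} = ~M / (a^2 + b^2) = (a - b*e12)/(a^2 + b^2).
a^2 + b^2 = 9 + 1 = 10
Scalar part = -3/10 = -3/10
Bivector coeff = 1/10 = 1/10
M^{-1} = -3/10 + 1/10*e12


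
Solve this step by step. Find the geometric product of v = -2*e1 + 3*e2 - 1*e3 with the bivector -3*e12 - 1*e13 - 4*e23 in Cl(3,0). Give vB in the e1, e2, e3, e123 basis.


vB has grade-1 (vector) and grade-3 (trivector) parts: vB = (v _| B) + (v ^ B).
Vector part <vB>_1:
  e1: -v2*b12 - v3*b13 = -(3)*(-3) - (-1)*(-1) = 8
  e2: v1*b12 - v3*b23 = (-2)*(-3) - (-1)*(-4) = 2
  e3: v1*b13 + v2*b23 = (-2)*(-1) + (3)*(-4) = -10
Trivector part <vB>_3:
  e123: v1*b23 - v2*b13 + v3*b12 = (-2)*(-4) - (3)*(-1) + (-1)*(-3) = 14
vB = 8*e1 + 2*e2 - 10*e3 + 14*e123


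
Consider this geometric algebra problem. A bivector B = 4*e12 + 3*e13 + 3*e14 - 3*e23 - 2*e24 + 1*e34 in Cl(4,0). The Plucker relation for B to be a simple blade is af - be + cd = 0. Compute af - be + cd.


Plucker relation: af - be + cd
a*f = 4*1 = 4
b*e = 3*(-2) = -6
c*d = 3*(-3) = -9
af - be + cd = 4 - (-6) + (-9)
= 1


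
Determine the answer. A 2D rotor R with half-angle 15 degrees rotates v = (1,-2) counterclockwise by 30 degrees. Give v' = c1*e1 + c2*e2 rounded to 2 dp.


Rotor R = cos(15deg) - sin(15deg)*e12
Rotation angle theta = 2 * 15 = 30 degrees
v' = R*v*~R rotates v by theta.
cos(30deg) = 0.8660, sin(30deg) = 0.5000
v'_1 = 1*cos(30deg) - (-2)*sin(30deg)
= 1*0.8660 - (-2)*0.5000
= 1.87
v'_2 = 1*sin(30deg) + (-2)*cos(30deg)
= 1*0.5000 + (-2)*0.8660
= -1.23
v' = 1.87*e1 - 1.23*e2
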